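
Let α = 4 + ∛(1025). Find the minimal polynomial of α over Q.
m_α(x) = x^3 - 12x^2 + 48x - 1089

Set β = α - 4 = ∛(1025), so β^3 = 1025. Then (α - 4)^3 - 1025 = 0, i.e. α is a root of g(x) = (x - 4)^3 - 1025 = x^3 - 12x^2 + 48x - 1089. Since g(x) = h(x - 4) where h(x) = x^3 - 1025, and h is irreducible over Q (because 1025 is not a perfect cube, so h has no rational root, and a monic cubic with no rational root is irreducible), g is also irreducible (irreducibility is preserved under the substitution x → x - 4). Hence m_α(x) = x^3 - 12x^2 + 48x - 1089.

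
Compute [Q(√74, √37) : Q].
[Q(√74, √37) : Q] = 4

[Q(√74):Q] = 2 (min poly x^2 - 74, irreducible since 74 is squarefree > 1). For the top step, suppose √37 ∈ Q(√74), say √37 = c + d√74 with c, d ∈ Q. Squaring: 37 = c^2 + 74d^2 + 2cd√74. Since √74 ∉ Q this forces 2cd = 0. If d = 0 then √37 = c ∈ Q, contradicting 37 squarefree > 1. If c = 0 then 37 = 74d^2, so 74·37 = (74d)^2 is a perfect square in Q — but 74·37 = 2738 is not a perfect square (since 74 and 37 are distinct squarefree integers). Contradiction. Hence √37 ∉ Q(√74), so x^2 - 37 stays irreducible over Q(√74) and [Q(√74, √37) : Q(√74)] = 2. By the tower law, [Q(√74, √37) : Q] = 2 · 2 = 4.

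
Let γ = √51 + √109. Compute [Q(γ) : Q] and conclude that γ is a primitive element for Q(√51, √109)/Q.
[Q(γ) : Q] = 4 (equivalently, Q(γ) = Q(√51, √109))

Obviously Q(γ) ⊆ Q(√51, √109), and [Q(√51, √109):Q] = 4 (since 51, 109 are distinct squarefree integers > 1 with 5559 not a perfect square). To show equality we compute the minimal polynomial of γ. From γ = √51 + √109: γ^2 = 51 + 2√(5559) + 109 = 160 + 2√(5559), so γ^2 - 160 = 2√(5559); squaring, (γ^2 - 160)^2 = 4·5559, i.e. γ^4 - 320γ^2 + 25600 - 22236 = 0, i.e. γ^4 - 320γ^2 + 3364 = 0. So γ is a root of x^4 - 320x^2 + 3364. This polynomial is irreducible over Q: it has no rational root (each ±√51 ± √109 is irrational), and any factorization into two quadratics over Q would force √(5559) ∈ Q (pairing opposite roots) or √51, √109 ∈ Q (other pairings), all impossible. Hence [Q(γ):Q] = 4 = [Q(√51, √109):Q], so Q(γ) = Q(√51, √109).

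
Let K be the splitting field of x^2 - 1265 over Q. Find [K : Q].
[K : Q] = 2

f(x) = x^2 - 1265 factors as (x - √1265)(x + √1265). The splitting field is K = Q(√1265). Since 1265 is squarefree and > 1, it is not a perfect square, so x^2 - 1265 is irreducible over Q and [Q(√1265) : Q] = 2. Hence [K : Q] = 2.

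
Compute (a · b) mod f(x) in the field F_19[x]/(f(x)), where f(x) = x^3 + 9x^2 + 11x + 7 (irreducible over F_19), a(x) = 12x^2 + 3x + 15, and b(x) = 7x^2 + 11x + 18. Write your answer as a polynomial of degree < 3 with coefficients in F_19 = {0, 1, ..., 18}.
a · b ≡ 12x^2 + 13x + 7 (mod f(x))

Multiply in F_19[x]: a(x)·b(x) = (12x^2 + 3x + 15)·(7x^2 + 11x + 18) = 8x^4 + x^3 + 12x^2 + 10x + 4. This has degree ≥ 3, so divide by f(x) over F_19: 8x^4 + x^3 + 12x^2 + 10x + 4 = (8x + 5)·(x^3 + 9x^2 + 11x + 7) + (12x^2 + 13x + 7). Hence a·b ≡ 12x^2 + 13x + 7 (mod f). (F_19[x]/(f) is a field with 19^3 = 6859 elements since f is irreducible of degree 3.)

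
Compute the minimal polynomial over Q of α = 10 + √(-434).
m_α(x) = x^2 - 20x + 534

From α - 10 = √(-434), squaring gives (α - 10)^2 = -434, i.e. α^2 - 20α + 100 = -434, so α^2 - 20α + 534 = 0. The discriminant of x^2 - 20x + 534 is (-20)^2 - 4·(534) = 400 - 2136 = -1736, and 4·(-434) is not a perfect square in Q since -434 is squarefree and ≠ 1. Hence x^2 - 20x + 534 is irreducible over Q and is the minimal polynomial of α.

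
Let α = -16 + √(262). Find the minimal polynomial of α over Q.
m_α(x) = x^2 + 32x - 6

From α + 16 = √(262), squaring gives (α + 16)^2 = 262, i.e. α^2 + 32α + 256 = 262, so α^2 + 32α - 6 = 0. The discriminant of x^2 + 32x - 6 is (32)^2 - 4·(-6) = 1024 + 24 = 1048, and 4·(262) is not a perfect square in Q since 262 is squarefree and ≠ 1. Hence x^2 + 32x - 6 is irreducible over Q and is the minimal polynomial of α.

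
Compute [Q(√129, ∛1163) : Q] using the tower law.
[Q(√129, ∛1163) : Q] = 6

Let L = Q(√129, ∛1163). Since Q(√129) ⊂ L and [Q(√129):Q] = 2, the tower law gives 2 | [L:Q]. Likewise Q(∛1163) ⊂ L with [Q(∛1163):Q] = 3 (because 1163 is not a perfect cube), so 3 | [L:Q]. As gcd(2,3) = 1, [L:Q] is divisible by 6. Conversely L is generated over Q by √129 and ∛1163, so [L:Q] ≤ 2·3 = 6. Therefore [Q(√129, ∛1163) : Q] = 6.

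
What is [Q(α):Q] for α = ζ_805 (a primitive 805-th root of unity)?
[Q(α):Q] = 528

The minimal polynomial of ζ_805 over Q is the 805-th cyclotomic polynomial Φ_805(x), which is irreducible over Q and has degree φ(805) = 528. Hence [Q(α):Q] = φ(805) = 528.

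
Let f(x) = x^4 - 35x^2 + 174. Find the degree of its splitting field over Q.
[K : Q] = 4

Solving the quadratic in x^2: x^2 = (35 ± √(35^2 - 4·174))/2 = (35 ± √529)/2 = (35 ± 23)/2, giving x^2 = 6 or x^2 = 29. So f(x) = (x^2 - 6)(x^2 - 29) and the roots of f are ±√6, ±√29. Hence the splitting field is K = Q(√6, √29). Since 6 and 29 are distinct squarefree integers > 1, their product 174 is not a perfect square, so √29 ∉ Q(√6). By the tower law [K:Q] = [Q(√6,√29):Q(√6)] · [Q(√6):Q] = 2 · 2 = 4.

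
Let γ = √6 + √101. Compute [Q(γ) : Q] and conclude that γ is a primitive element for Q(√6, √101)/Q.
[Q(γ) : Q] = 4 (equivalently, Q(γ) = Q(√6, √101))

Obviously Q(γ) ⊆ Q(√6, √101), and [Q(√6, √101):Q] = 4 (since 6, 101 are distinct squarefree integers > 1 with 606 not a perfect square). To show equality we compute the minimal polynomial of γ. From γ = √6 + √101: γ^2 = 6 + 2√(606) + 101 = 107 + 2√(606), so γ^2 - 107 = 2√(606); squaring, (γ^2 - 107)^2 = 4·606, i.e. γ^4 - 214γ^2 + 11449 - 2424 = 0, i.e. γ^4 - 214γ^2 + 9025 = 0. So γ is a root of x^4 - 214x^2 + 9025. This polynomial is irreducible over Q: it has no rational root (each ±√6 ± √101 is irrational), and any factorization into two quadratics over Q would force √(606) ∈ Q (pairing opposite roots) or √6, √101 ∈ Q (other pairings), all impossible. Hence [Q(γ):Q] = 4 = [Q(√6, √101):Q], so Q(γ) = Q(√6, √101).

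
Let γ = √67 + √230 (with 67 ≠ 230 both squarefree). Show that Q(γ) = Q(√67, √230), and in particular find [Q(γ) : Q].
[Q(γ) : Q] = 4 (equivalently, Q(γ) = Q(√67, √230))

Obviously Q(γ) ⊆ Q(√67, √230), and [Q(√67, √230):Q] = 4 (since 67, 230 are distinct squarefree integers > 1 with 15410 not a perfect square). To show equality we compute the minimal polynomial of γ. From γ = √67 + √230: γ^2 = 67 + 2√(15410) + 230 = 297 + 2√(15410), so γ^2 - 297 = 2√(15410); squaring, (γ^2 - 297)^2 = 4·15410, i.e. γ^4 - 594γ^2 + 88209 - 61640 = 0, i.e. γ^4 - 594γ^2 + 26569 = 0. So γ is a root of x^4 - 594x^2 + 26569. This polynomial is irreducible over Q: it has no rational root (each ±√67 ± √230 is irrational), and any factorization into two quadratics over Q would force √(15410) ∈ Q (pairing opposite roots) or √67, √230 ∈ Q (other pairings), all impossible. Hence [Q(γ):Q] = 4 = [Q(√67, √230):Q], so Q(γ) = Q(√67, √230).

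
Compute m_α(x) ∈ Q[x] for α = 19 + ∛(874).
m_α(x) = x^3 - 57x^2 + 1083x - 7733

Set β = α - 19 = ∛(874), so β^3 = 874. Then (α - 19)^3 - 874 = 0, i.e. α is a root of g(x) = (x - 19)^3 - 874 = x^3 - 57x^2 + 1083x - 7733. Since g(x) = h(x - 19) where h(x) = x^3 - 874, and h is irreducible over Q (because 874 is not a perfect cube, so h has no rational root, and a monic cubic with no rational root is irreducible), g is also irreducible (irreducibility is preserved under the substitution x → x - 19). Hence m_α(x) = x^3 - 57x^2 + 1083x - 7733.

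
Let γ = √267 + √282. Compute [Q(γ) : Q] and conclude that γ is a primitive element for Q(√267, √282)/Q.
[Q(γ) : Q] = 4 (equivalently, Q(γ) = Q(√267, √282))

Obviously Q(γ) ⊆ Q(√267, √282), and [Q(√267, √282):Q] = 4 (since 267, 282 are distinct squarefree integers > 1 with 75294 not a perfect square). To show equality we compute the minimal polynomial of γ. From γ = √267 + √282: γ^2 = 267 + 2√(75294) + 282 = 549 + 2√(75294), so γ^2 - 549 = 2√(75294); squaring, (γ^2 - 549)^2 = 4·75294, i.e. γ^4 - 1098γ^2 + 301401 - 301176 = 0, i.e. γ^4 - 1098γ^2 + 225 = 0. So γ is a root of x^4 - 1098x^2 + 225. This polynomial is irreducible over Q: it has no rational root (each ±√267 ± √282 is irrational), and any factorization into two quadratics over Q would force √(75294) ∈ Q (pairing opposite roots) or √267, √282 ∈ Q (other pairings), all impossible. Hence [Q(γ):Q] = 4 = [Q(√267, √282):Q], so Q(γ) = Q(√267, √282).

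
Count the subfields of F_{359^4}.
F_{359^4} has 3 subfields

The subfields of F_{p^n} are exactly the fields F_{p^d} for d | n (each is the fixed field of the unique index-d subgroup of Gal(F_{p^n}/F_p) ≅ Z/nZ). The divisors of n = 4 are {1, 2, 4}, giving 3 subfields: F_{359^1}, F_{359^2}, F_{359^4}.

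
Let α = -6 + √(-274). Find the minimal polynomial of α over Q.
m_α(x) = x^2 + 12x + 310

From α + 6 = √(-274), squaring gives (α + 6)^2 = -274, i.e. α^2 + 12α + 36 = -274, so α^2 + 12α + 310 = 0. The discriminant of x^2 + 12x + 310 is (12)^2 - 4·(310) = 144 - 1240 = -1096, and 4·(-274) is not a perfect square in Q since -274 is squarefree and ≠ 1. Hence x^2 + 12x + 310 is irreducible over Q and is the minimal polynomial of α.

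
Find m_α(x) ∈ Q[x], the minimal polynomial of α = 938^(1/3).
m_α(x) = x^3 - 938

α satisfies α^3 = 938, so x^3 - 938 annihilates α. By the rational root test, a rational root p/q (in lowest terms) of x^3 - 938 would satisfy p^3 = 938 q^3, forcing q = 1 and p^3 = 938; but 938 is not a perfect cube, contradiction. A monic cubic over Q with no rational root is irreducible (any nontrivial factorization would include a linear factor). Hence x^3 - 938 is the minimal polynomial of α, and in particular [Q(α):Q] = 3.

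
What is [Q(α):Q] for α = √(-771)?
[Q(α):Q] = 2

[Q(α):Q] equals the degree of the minimal polynomial of α. Here α^2 = -771 and x^2 + 771 is irreducible (d = -771 is squarefree, ≠ 1, hence not a square), so deg(m_α) = 2. Thus [Q(α):Q] = 2.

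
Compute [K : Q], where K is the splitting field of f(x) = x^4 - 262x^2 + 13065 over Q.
[K : Q] = 4

Solving the quadratic in x^2: x^2 = (262 ± √(262^2 - 4·13065))/2 = (262 ± √16384)/2 = (262 ± 128)/2, giving x^2 = 195 or x^2 = 67. So f(x) = (x^2 - 195)(x^2 - 67) and the roots of f are ±√195, ±√67. Hence the splitting field is K = Q(√195, √67). Since 195 and 67 are distinct squarefree integers > 1, their product 13065 is not a perfect square, so √67 ∉ Q(√195). By the tower law [K:Q] = [Q(√195,√67):Q(√195)] · [Q(√195):Q] = 2 · 2 = 4.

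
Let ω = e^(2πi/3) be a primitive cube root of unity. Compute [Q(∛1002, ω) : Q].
[Q(∛1002, ω) : Q] = 6

[Q(∛1002):Q] = 3 (min poly x^3 - 1002, irreducible since 1002 is not a perfect cube). [Q(ω):Q] = 2 (min poly x^2 + x + 1). Since Q(∛1002) ⊂ R and ω ∉ R, we have ω ∉ Q(∛1002), so x^2 + x + 1 remains irreducible over Q(∛1002) and [Q(∛1002, ω) : Q(∛1002)] = 2. By the tower law, [Q(∛1002, ω) : Q] = 3 · 2 = 6. (In fact Q(∛1002, ω) is the splitting field of x^3 - 1002 over Q.)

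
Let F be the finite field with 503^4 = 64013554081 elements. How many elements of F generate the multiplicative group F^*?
There are φ(64013554080) = 14572800000 primitive elements

F_q^* is cyclic of order q - 1 = 64013554080. A cyclic group of order m has exactly φ(m) generators. Here m = 64013554080 = 2^5 · 3^2 · 5 · 7 · 251 · 25301, so the number of primitive elements is φ(64013554080) = 14572800000.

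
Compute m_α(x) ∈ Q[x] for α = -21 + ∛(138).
m_α(x) = x^3 + 63x^2 + 1323x + 9123

Set β = α + 21 = ∛(138), so β^3 = 138. Then (α + 21)^3 - 138 = 0, i.e. α is a root of g(x) = (x + 21)^3 - 138 = x^3 + 63x^2 + 1323x + 9123. Since g(x) = h(x + 21) where h(x) = x^3 - 138, and h is irreducible over Q (because 138 is not a perfect cube, so h has no rational root, and a monic cubic with no rational root is irreducible), g is also irreducible (irreducibility is preserved under the substitution x → x + 21). Hence m_α(x) = x^3 + 63x^2 + 1323x + 9123.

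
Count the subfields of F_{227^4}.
F_{227^4} has 3 subfields

The subfields of F_{p^n} are exactly the fields F_{p^d} for d | n (each is the fixed field of the unique index-d subgroup of Gal(F_{p^n}/F_p) ≅ Z/nZ). The divisors of n = 4 are {1, 2, 4}, giving 3 subfields: F_{227^1}, F_{227^2}, F_{227^4}.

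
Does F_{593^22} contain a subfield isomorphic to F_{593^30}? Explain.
No: F_{593^30} is not a subfield of F_{593^22}

F_{p^m} embeds in F_{p^n} iff m | n. Here 30 ∤ 22 (since 22 = 0·30 + 22 with remainder 22 ≠ 0), so F_{593^30} is not a subfield of F_{593^22}. Equivalently: if it were, the tower law would give 30 = [F_{593^30}:F_593] dividing [F_{593^22}:F_593] = 22, contradiction.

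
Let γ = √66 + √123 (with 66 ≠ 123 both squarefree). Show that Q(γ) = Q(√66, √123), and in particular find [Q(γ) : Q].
[Q(γ) : Q] = 4 (equivalently, Q(γ) = Q(√66, √123))

Obviously Q(γ) ⊆ Q(√66, √123), and [Q(√66, √123):Q] = 4 (since 66, 123 are distinct squarefree integers > 1 with 8118 not a perfect square). To show equality we compute the minimal polynomial of γ. From γ = √66 + √123: γ^2 = 66 + 2√(8118) + 123 = 189 + 2√(8118), so γ^2 - 189 = 2√(8118); squaring, (γ^2 - 189)^2 = 4·8118, i.e. γ^4 - 378γ^2 + 35721 - 32472 = 0, i.e. γ^4 - 378γ^2 + 3249 = 0. So γ is a root of x^4 - 378x^2 + 3249. This polynomial is irreducible over Q: it has no rational root (each ±√66 ± √123 is irrational), and any factorization into two quadratics over Q would force √(8118) ∈ Q (pairing opposite roots) or √66, √123 ∈ Q (other pairings), all impossible. Hence [Q(γ):Q] = 4 = [Q(√66, √123):Q], so Q(γ) = Q(√66, √123).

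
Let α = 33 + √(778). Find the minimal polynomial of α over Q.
m_α(x) = x^2 - 66x + 311

From α - 33 = √(778), squaring gives (α - 33)^2 = 778, i.e. α^2 - 66α + 1089 = 778, so α^2 - 66α + 311 = 0. The discriminant of x^2 - 66x + 311 is (-66)^2 - 4·(311) = 4356 - 1244 = 3112, and 4·(778) is not a perfect square in Q since 778 is squarefree and ≠ 1. Hence x^2 - 66x + 311 is irreducible over Q and is the minimal polynomial of α.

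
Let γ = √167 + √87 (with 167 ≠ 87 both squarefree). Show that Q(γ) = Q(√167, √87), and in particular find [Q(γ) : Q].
[Q(γ) : Q] = 4 (equivalently, Q(γ) = Q(√167, √87))

Obviously Q(γ) ⊆ Q(√167, √87), and [Q(√167, √87):Q] = 4 (since 167, 87 are distinct squarefree integers > 1 with 14529 not a perfect square). To show equality we compute the minimal polynomial of γ. From γ = √167 + √87: γ^2 = 167 + 2√(14529) + 87 = 254 + 2√(14529), so γ^2 - 254 = 2√(14529); squaring, (γ^2 - 254)^2 = 4·14529, i.e. γ^4 - 508γ^2 + 64516 - 58116 = 0, i.e. γ^4 - 508γ^2 + 6400 = 0. So γ is a root of x^4 - 508x^2 + 6400. This polynomial is irreducible over Q: it has no rational root (each ±√167 ± √87 is irrational), and any factorization into two quadratics over Q would force √(14529) ∈ Q (pairing opposite roots) or √167, √87 ∈ Q (other pairings), all impossible. Hence [Q(γ):Q] = 4 = [Q(√167, √87):Q], so Q(γ) = Q(√167, √87).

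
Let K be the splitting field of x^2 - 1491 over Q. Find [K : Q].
[K : Q] = 2

f(x) = x^2 - 1491 factors as (x - √1491)(x + √1491). The splitting field is K = Q(√1491). Since 1491 is squarefree and > 1, it is not a perfect square, so x^2 - 1491 is irreducible over Q and [Q(√1491) : Q] = 2. Hence [K : Q] = 2.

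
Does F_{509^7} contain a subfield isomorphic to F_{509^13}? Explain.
No: F_{509^13} is not a subfield of F_{509^7}

F_{p^m} embeds in F_{p^n} iff m | n. Here 13 ∤ 7 (since 7 = 0·13 + 7 with remainder 7 ≠ 0), so F_{509^13} is not a subfield of F_{509^7}. Equivalently: if it were, the tower law would give 13 = [F_{509^13}:F_509] dividing [F_{509^7}:F_509] = 7, contradiction.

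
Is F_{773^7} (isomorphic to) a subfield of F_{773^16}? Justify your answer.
No: F_{773^7} is not a subfield of F_{773^16}

F_{p^m} embeds in F_{p^n} iff m | n. Here 7 ∤ 16 (since 16 = 2·7 + 2 with remainder 2 ≠ 0), so F_{773^7} is not a subfield of F_{773^16}. Equivalently: if it were, the tower law would give 7 = [F_{773^7}:F_773] dividing [F_{773^16}:F_773] = 16, contradiction.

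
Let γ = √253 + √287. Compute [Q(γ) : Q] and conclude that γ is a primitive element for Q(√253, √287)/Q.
[Q(γ) : Q] = 4 (equivalently, Q(γ) = Q(√253, √287))

Obviously Q(γ) ⊆ Q(√253, √287), and [Q(√253, √287):Q] = 4 (since 253, 287 are distinct squarefree integers > 1 with 72611 not a perfect square). To show equality we compute the minimal polynomial of γ. From γ = √253 + √287: γ^2 = 253 + 2√(72611) + 287 = 540 + 2√(72611), so γ^2 - 540 = 2√(72611); squaring, (γ^2 - 540)^2 = 4·72611, i.e. γ^4 - 1080γ^2 + 291600 - 290444 = 0, i.e. γ^4 - 1080γ^2 + 1156 = 0. So γ is a root of x^4 - 1080x^2 + 1156. This polynomial is irreducible over Q: it has no rational root (each ±√253 ± √287 is irrational), and any factorization into two quadratics over Q would force √(72611) ∈ Q (pairing opposite roots) or √253, √287 ∈ Q (other pairings), all impossible. Hence [Q(γ):Q] = 4 = [Q(√253, √287):Q], so Q(γ) = Q(√253, √287).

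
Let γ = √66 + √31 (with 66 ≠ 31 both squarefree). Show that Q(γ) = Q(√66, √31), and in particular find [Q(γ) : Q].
[Q(γ) : Q] = 4 (equivalently, Q(γ) = Q(√66, √31))

Obviously Q(γ) ⊆ Q(√66, √31), and [Q(√66, √31):Q] = 4 (since 66, 31 are distinct squarefree integers > 1 with 2046 not a perfect square). To show equality we compute the minimal polynomial of γ. From γ = √66 + √31: γ^2 = 66 + 2√(2046) + 31 = 97 + 2√(2046), so γ^2 - 97 = 2√(2046); squaring, (γ^2 - 97)^2 = 4·2046, i.e. γ^4 - 194γ^2 + 9409 - 8184 = 0, i.e. γ^4 - 194γ^2 + 1225 = 0. So γ is a root of x^4 - 194x^2 + 1225. This polynomial is irreducible over Q: it has no rational root (each ±√66 ± √31 is irrational), and any factorization into two quadratics over Q would force √(2046) ∈ Q (pairing opposite roots) or √66, √31 ∈ Q (other pairings), all impossible. Hence [Q(γ):Q] = 4 = [Q(√66, √31):Q], so Q(γ) = Q(√66, √31).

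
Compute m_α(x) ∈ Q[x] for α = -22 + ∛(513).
m_α(x) = x^3 + 66x^2 + 1452x + 10135

Set β = α + 22 = ∛(513), so β^3 = 513. Then (α + 22)^3 - 513 = 0, i.e. α is a root of g(x) = (x + 22)^3 - 513 = x^3 + 66x^2 + 1452x + 10135. Since g(x) = h(x + 22) where h(x) = x^3 - 513, and h is irreducible over Q (because 513 is not a perfect cube, so h has no rational root, and a monic cubic with no rational root is irreducible), g is also irreducible (irreducibility is preserved under the substitution x → x + 22). Hence m_α(x) = x^3 + 66x^2 + 1452x + 10135.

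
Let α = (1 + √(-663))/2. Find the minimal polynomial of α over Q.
m_α(x) = x^2 - x + 166

From 2α - 1 = √(-663), squaring gives (2α - 1)^2 = -663, i.e. 4α^2 - 4α + 1 = -663, so α^2 - α + (1 + 663)/4 = 0. Since -663 ≡ 1 (mod 4), (1 + 663)/4 = 166 ∈ Z. The polynomial x^2 - x + 166 has discriminant 1 - 4·(166) = -663, which is not a perfect square in Q (d = -663 is squarefree and ≠ 1), so x^2 - x + 166 is irreducible over Q. It is the minimal polynomial of α.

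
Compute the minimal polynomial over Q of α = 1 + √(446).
m_α(x) = x^2 - 2x - 445

From α - 1 = √(446), squaring gives (α - 1)^2 = 446, i.e. α^2 - 2α + 1 = 446, so α^2 - 2α - 445 = 0. The discriminant of x^2 - 2x - 445 is (-2)^2 - 4·(-445) = 4 + 1780 = 1784, and 4·(446) is not a perfect square in Q since 446 is squarefree and ≠ 1. Hence x^2 - 2x - 445 is irreducible over Q and is the minimal polynomial of α.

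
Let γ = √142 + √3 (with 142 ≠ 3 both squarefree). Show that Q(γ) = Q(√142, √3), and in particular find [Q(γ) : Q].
[Q(γ) : Q] = 4 (equivalently, Q(γ) = Q(√142, √3))

Obviously Q(γ) ⊆ Q(√142, √3), and [Q(√142, √3):Q] = 4 (since 142, 3 are distinct squarefree integers > 1 with 426 not a perfect square). To show equality we compute the minimal polynomial of γ. From γ = √142 + √3: γ^2 = 142 + 2√(426) + 3 = 145 + 2√(426), so γ^2 - 145 = 2√(426); squaring, (γ^2 - 145)^2 = 4·426, i.e. γ^4 - 290γ^2 + 21025 - 1704 = 0, i.e. γ^4 - 290γ^2 + 19321 = 0. So γ is a root of x^4 - 290x^2 + 19321. This polynomial is irreducible over Q: it has no rational root (each ±√142 ± √3 is irrational), and any factorization into two quadratics over Q would force √(426) ∈ Q (pairing opposite roots) or √142, √3 ∈ Q (other pairings), all impossible. Hence [Q(γ):Q] = 4 = [Q(√142, √3):Q], so Q(γ) = Q(√142, √3).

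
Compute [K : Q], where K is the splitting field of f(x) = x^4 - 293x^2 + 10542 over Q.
[K : Q] = 4

Solving the quadratic in x^2: x^2 = (293 ± √(293^2 - 4·10542))/2 = (293 ± √43681)/2 = (293 ± 209)/2, giving x^2 = 251 or x^2 = 42. So f(x) = (x^2 - 251)(x^2 - 42) and the roots of f are ±√251, ±√42. Hence the splitting field is K = Q(√251, √42). Since 251 and 42 are distinct squarefree integers > 1, their product 10542 is not a perfect square, so √42 ∉ Q(√251). By the tower law [K:Q] = [Q(√251,√42):Q(√251)] · [Q(√251):Q] = 2 · 2 = 4.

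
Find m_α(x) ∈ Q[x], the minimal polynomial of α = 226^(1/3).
m_α(x) = x^3 - 226

α satisfies α^3 = 226, so x^3 - 226 annihilates α. By the rational root test, a rational root p/q (in lowest terms) of x^3 - 226 would satisfy p^3 = 226 q^3, forcing q = 1 and p^3 = 226; but 226 is not a perfect cube, contradiction. A monic cubic over Q with no rational root is irreducible (any nontrivial factorization would include a linear factor). Hence x^3 - 226 is the minimal polynomial of α, and in particular [Q(α):Q] = 3.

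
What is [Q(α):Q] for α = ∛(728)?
[Q(α):Q] = 3

The minimal polynomial of α is x^3 - 728, irreducible over Q since 728 is not a perfect cube (so x^3 - 728 has no rational root). Hence [Q(α):Q] = deg(m_α) = 3.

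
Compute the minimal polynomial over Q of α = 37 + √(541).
m_α(x) = x^2 - 74x + 828

From α - 37 = √(541), squaring gives (α - 37)^2 = 541, i.e. α^2 - 74α + 1369 = 541, so α^2 - 74α + 828 = 0. The discriminant of x^2 - 74x + 828 is (-74)^2 - 4·(828) = 5476 - 3312 = 2164, and 4·(541) is not a perfect square in Q since 541 is squarefree and ≠ 1. Hence x^2 - 74x + 828 is irreducible over Q and is the minimal polynomial of α.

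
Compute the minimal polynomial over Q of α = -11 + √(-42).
m_α(x) = x^2 + 22x + 163

From α + 11 = √(-42), squaring gives (α + 11)^2 = -42, i.e. α^2 + 22α + 121 = -42, so α^2 + 22α + 163 = 0. The discriminant of x^2 + 22x + 163 is (22)^2 - 4·(163) = 484 - 652 = -168, and 4·(-42) is not a perfect square in Q since -42 is squarefree and ≠ 1. Hence x^2 + 22x + 163 is irreducible over Q and is the minimal polynomial of α.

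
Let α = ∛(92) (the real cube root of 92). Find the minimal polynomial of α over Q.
m_α(x) = x^3 - 92

α satisfies α^3 = 92, so x^3 - 92 annihilates α. By the rational root test, a rational root p/q (in lowest terms) of x^3 - 92 would satisfy p^3 = 92 q^3, forcing q = 1 and p^3 = 92; but 92 is not a perfect cube, contradiction. A monic cubic over Q with no rational root is irreducible (any nontrivial factorization would include a linear factor). Hence x^3 - 92 is the minimal polynomial of α, and in particular [Q(α):Q] = 3.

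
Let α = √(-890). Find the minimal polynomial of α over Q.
m_α(x) = x^2 + 890

α satisfies α^2 + 890 = 0, so x^2 + 890 annihilates α. Since d = -890 is squarefree and ≠ 1, it is not a perfect square in Q, so x^2 + 890 has no rational root and is therefore irreducible over Q (a degree-2 polynomial over a field is irreducible iff it has no root). Hence m_α(x) = x^2 + 890.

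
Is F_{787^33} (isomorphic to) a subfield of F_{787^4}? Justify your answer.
No: F_{787^33} is not a subfield of F_{787^4}

F_{p^m} embeds in F_{p^n} iff m | n. Here 33 ∤ 4 (since 4 = 0·33 + 4 with remainder 4 ≠ 0), so F_{787^33} is not a subfield of F_{787^4}. Equivalently: if it were, the tower law would give 33 = [F_{787^33}:F_787] dividing [F_{787^4}:F_787] = 4, contradiction.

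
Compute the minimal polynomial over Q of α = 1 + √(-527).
m_α(x) = x^2 - 2x + 528

From α - 1 = √(-527), squaring gives (α - 1)^2 = -527, i.e. α^2 - 2α + 1 = -527, so α^2 - 2α + 528 = 0. The discriminant of x^2 - 2x + 528 is (-2)^2 - 4·(528) = 4 - 2112 = -2108, and 4·(-527) is not a perfect square in Q since -527 is squarefree and ≠ 1. Hence x^2 - 2x + 528 is irreducible over Q and is the minimal polynomial of α.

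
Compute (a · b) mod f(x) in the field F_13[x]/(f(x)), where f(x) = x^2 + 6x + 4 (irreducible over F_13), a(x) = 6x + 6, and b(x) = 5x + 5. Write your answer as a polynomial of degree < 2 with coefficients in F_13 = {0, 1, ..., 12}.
a · b ≡ 10x + 1 (mod f(x))

Multiply in F_13[x]: a(x)·b(x) = (6x + 6)·(5x + 5) = 4x^2 + 8x + 4. This has degree ≥ 2, so divide by f(x) over F_13: 4x^2 + 8x + 4 = (4)·(x^2 + 6x + 4) + (10x + 1). Hence a·b ≡ 10x + 1 (mod f). (F_13[x]/(f) is a field with 13^2 = 169 elements since f is irreducible of degree 2.)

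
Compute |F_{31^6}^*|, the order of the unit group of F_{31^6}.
|F_{31^6}^*| = 887503680

F_{31^6} has 31^6 = 887503681 elements; its multiplicative group consists of all nonzero elements, so |F_{31^6}^*| = 887503681 - 1 = 887503680. (It is cyclic since any finite subgroup of the multiplicative group of a field is cyclic.)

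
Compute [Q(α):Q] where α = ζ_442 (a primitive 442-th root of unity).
[Q(α):Q] = 192

The minimal polynomial of ζ_442 over Q is the 442-th cyclotomic polynomial Φ_442(x), which is irreducible over Q and has degree φ(442) = 192. Hence [Q(α):Q] = φ(442) = 192.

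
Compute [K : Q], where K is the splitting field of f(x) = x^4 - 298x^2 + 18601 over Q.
[K : Q] = 4

Solving the quadratic in x^2: x^2 = (298 ± √(298^2 - 4·18601))/2 = (298 ± √14400)/2 = (298 ± 120)/2, giving x^2 = 89 or x^2 = 209. So f(x) = (x^2 - 89)(x^2 - 209) and the roots of f are ±√89, ±√209. Hence the splitting field is K = Q(√89, √209). Since 89 and 209 are distinct squarefree integers > 1, their product 18601 is not a perfect square, so √209 ∉ Q(√89). By the tower law [K:Q] = [Q(√89,√209):Q(√89)] · [Q(√89):Q] = 2 · 2 = 4.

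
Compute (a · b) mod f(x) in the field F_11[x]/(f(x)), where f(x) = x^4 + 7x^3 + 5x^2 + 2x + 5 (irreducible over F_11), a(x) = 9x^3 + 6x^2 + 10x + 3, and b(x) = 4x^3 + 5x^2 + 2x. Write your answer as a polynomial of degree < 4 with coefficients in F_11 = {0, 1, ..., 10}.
a · b ≡ 8x^3 + 7x^2 + 6x + 6 (mod f(x))

Multiply in F_11[x]: a(x)·b(x) = (9x^3 + 6x^2 + 10x + 3)·(4x^3 + 5x^2 + 2x) = 3x^6 + 3x^5 + 8x^3 + 2x^2 + 6x. This has degree ≥ 4, so divide by f(x) over F_11: 3x^6 + 3x^5 + 8x^3 + 2x^2 + 6x = (3x^2 + 4x + 1)·(x^4 + 7x^3 + 5x^2 + 2x + 5) + (8x^3 + 7x^2 + 6x + 6). Hence a·b ≡ 8x^3 + 7x^2 + 6x + 6 (mod f). (F_11[x]/(f) is a field with 11^4 = 14641 elements since f is irreducible of degree 4.)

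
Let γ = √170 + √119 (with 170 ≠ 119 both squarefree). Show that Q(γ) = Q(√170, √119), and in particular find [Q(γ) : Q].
[Q(γ) : Q] = 4 (equivalently, Q(γ) = Q(√170, √119))

Obviously Q(γ) ⊆ Q(√170, √119), and [Q(√170, √119):Q] = 4 (since 170, 119 are distinct squarefree integers > 1 with 20230 not a perfect square). To show equality we compute the minimal polynomial of γ. From γ = √170 + √119: γ^2 = 170 + 2√(20230) + 119 = 289 + 2√(20230), so γ^2 - 289 = 2√(20230); squaring, (γ^2 - 289)^2 = 4·20230, i.e. γ^4 - 578γ^2 + 83521 - 80920 = 0, i.e. γ^4 - 578γ^2 + 2601 = 0. So γ is a root of x^4 - 578x^2 + 2601. This polynomial is irreducible over Q: it has no rational root (each ±√170 ± √119 is irrational), and any factorization into two quadratics over Q would force √(20230) ∈ Q (pairing opposite roots) or √170, √119 ∈ Q (other pairings), all impossible. Hence [Q(γ):Q] = 4 = [Q(√170, √119):Q], so Q(γ) = Q(√170, √119).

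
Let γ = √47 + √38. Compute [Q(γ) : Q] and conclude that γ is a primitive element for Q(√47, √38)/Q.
[Q(γ) : Q] = 4 (equivalently, Q(γ) = Q(√47, √38))

Obviously Q(γ) ⊆ Q(√47, √38), and [Q(√47, √38):Q] = 4 (since 47, 38 are distinct squarefree integers > 1 with 1786 not a perfect square). To show equality we compute the minimal polynomial of γ. From γ = √47 + √38: γ^2 = 47 + 2√(1786) + 38 = 85 + 2√(1786), so γ^2 - 85 = 2√(1786); squaring, (γ^2 - 85)^2 = 4·1786, i.e. γ^4 - 170γ^2 + 7225 - 7144 = 0, i.e. γ^4 - 170γ^2 + 81 = 0. So γ is a root of x^4 - 170x^2 + 81. This polynomial is irreducible over Q: it has no rational root (each ±√47 ± √38 is irrational), and any factorization into two quadratics over Q would force √(1786) ∈ Q (pairing opposite roots) or √47, √38 ∈ Q (other pairings), all impossible. Hence [Q(γ):Q] = 4 = [Q(√47, √38):Q], so Q(γ) = Q(√47, √38).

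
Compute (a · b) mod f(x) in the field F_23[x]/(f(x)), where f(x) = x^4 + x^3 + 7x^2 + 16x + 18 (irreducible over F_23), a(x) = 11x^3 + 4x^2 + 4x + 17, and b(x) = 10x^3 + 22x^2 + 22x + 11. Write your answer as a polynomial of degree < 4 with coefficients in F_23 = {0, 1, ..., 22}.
a · b ≡ 7x^3 + 8x^2 + 11x + 18 (mod f(x))

Multiply in F_23[x]: a(x)·b(x) = (11x^3 + 4x^2 + 4x + 17)·(10x^3 + 22x^2 + 22x + 11) = 18x^6 + 6x^5 + 2x^4 + 7x^3 + 4x + 3. This has degree ≥ 4, so divide by f(x) over F_23: 18x^6 + 6x^5 + 2x^4 + 7x^3 + 4x + 3 = (18x^2 + 11x + 3)·(x^4 + x^3 + 7x^2 + 16x + 18) + (7x^3 + 8x^2 + 11x + 18). Hence a·b ≡ 7x^3 + 8x^2 + 11x + 18 (mod f). (F_23[x]/(f) is a field with 23^4 = 279841 elements since f is irreducible of degree 4.)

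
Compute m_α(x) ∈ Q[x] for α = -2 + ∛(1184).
m_α(x) = x^3 + 6x^2 + 12x - 1176

Set β = α + 2 = ∛(1184), so β^3 = 1184. Then (α + 2)^3 - 1184 = 0, i.e. α is a root of g(x) = (x + 2)^3 - 1184 = x^3 + 6x^2 + 12x - 1176. Since g(x) = h(x + 2) where h(x) = x^3 - 1184, and h is irreducible over Q (because 1184 is not a perfect cube, so h has no rational root, and a monic cubic with no rational root is irreducible), g is also irreducible (irreducibility is preserved under the substitution x → x + 2). Hence m_α(x) = x^3 + 6x^2 + 12x - 1176.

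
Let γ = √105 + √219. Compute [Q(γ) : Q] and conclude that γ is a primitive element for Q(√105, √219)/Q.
[Q(γ) : Q] = 4 (equivalently, Q(γ) = Q(√105, √219))

Obviously Q(γ) ⊆ Q(√105, √219), and [Q(√105, √219):Q] = 4 (since 105, 219 are distinct squarefree integers > 1 with 22995 not a perfect square). To show equality we compute the minimal polynomial of γ. From γ = √105 + √219: γ^2 = 105 + 2√(22995) + 219 = 324 + 2√(22995), so γ^2 - 324 = 2√(22995); squaring, (γ^2 - 324)^2 = 4·22995, i.e. γ^4 - 648γ^2 + 104976 - 91980 = 0, i.e. γ^4 - 648γ^2 + 12996 = 0. So γ is a root of x^4 - 648x^2 + 12996. This polynomial is irreducible over Q: it has no rational root (each ±√105 ± √219 is irrational), and any factorization into two quadratics over Q would force √(22995) ∈ Q (pairing opposite roots) or √105, √219 ∈ Q (other pairings), all impossible. Hence [Q(γ):Q] = 4 = [Q(√105, √219):Q], so Q(γ) = Q(√105, √219).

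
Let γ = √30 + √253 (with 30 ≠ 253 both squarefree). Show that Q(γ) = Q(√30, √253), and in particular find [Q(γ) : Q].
[Q(γ) : Q] = 4 (equivalently, Q(γ) = Q(√30, √253))

Obviously Q(γ) ⊆ Q(√30, √253), and [Q(√30, √253):Q] = 4 (since 30, 253 are distinct squarefree integers > 1 with 7590 not a perfect square). To show equality we compute the minimal polynomial of γ. From γ = √30 + √253: γ^2 = 30 + 2√(7590) + 253 = 283 + 2√(7590), so γ^2 - 283 = 2√(7590); squaring, (γ^2 - 283)^2 = 4·7590, i.e. γ^4 - 566γ^2 + 80089 - 30360 = 0, i.e. γ^4 - 566γ^2 + 49729 = 0. So γ is a root of x^4 - 566x^2 + 49729. This polynomial is irreducible over Q: it has no rational root (each ±√30 ± √253 is irrational), and any factorization into two quadratics over Q would force √(7590) ∈ Q (pairing opposite roots) or √30, √253 ∈ Q (other pairings), all impossible. Hence [Q(γ):Q] = 4 = [Q(√30, √253):Q], so Q(γ) = Q(√30, √253).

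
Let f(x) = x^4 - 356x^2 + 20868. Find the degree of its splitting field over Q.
[K : Q] = 4

Solving the quadratic in x^2: x^2 = (356 ± √(356^2 - 4·20868))/2 = (356 ± √43264)/2 = (356 ± 208)/2, giving x^2 = 74 or x^2 = 282. So f(x) = (x^2 - 74)(x^2 - 282) and the roots of f are ±√74, ±√282. Hence the splitting field is K = Q(√74, √282). Since 74 and 282 are distinct squarefree integers > 1, their product 20868 is not a perfect square, so √282 ∉ Q(√74). By the tower law [K:Q] = [Q(√74,√282):Q(√74)] · [Q(√74):Q] = 2 · 2 = 4.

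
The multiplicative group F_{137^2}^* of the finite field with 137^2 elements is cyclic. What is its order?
|F_{137^2}^*| = 18768

F_{137^2} has 137^2 = 18769 elements; its multiplicative group consists of all nonzero elements, so |F_{137^2}^*| = 18769 - 1 = 18768. (It is cyclic since any finite subgroup of the multiplicative group of a field is cyclic.)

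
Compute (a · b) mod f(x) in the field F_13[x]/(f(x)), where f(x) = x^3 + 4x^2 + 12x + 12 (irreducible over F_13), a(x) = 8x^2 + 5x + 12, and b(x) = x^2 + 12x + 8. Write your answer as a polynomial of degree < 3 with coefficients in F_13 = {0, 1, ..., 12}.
a · b ≡ 11x^2 + x + 9 (mod f(x))

Multiply in F_13[x]: a(x)·b(x) = (8x^2 + 5x + 12)·(x^2 + 12x + 8) = 8x^4 + 10x^3 + 6x^2 + 2x + 5. This has degree ≥ 3, so divide by f(x) over F_13: 8x^4 + 10x^3 + 6x^2 + 2x + 5 = (8x + 4)·(x^3 + 4x^2 + 12x + 12) + (11x^2 + x + 9). Hence a·b ≡ 11x^2 + x + 9 (mod f). (F_13[x]/(f) is a field with 13^3 = 2197 elements since f is irreducible of degree 3.)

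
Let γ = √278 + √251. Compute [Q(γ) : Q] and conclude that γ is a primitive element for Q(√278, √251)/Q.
[Q(γ) : Q] = 4 (equivalently, Q(γ) = Q(√278, √251))

Obviously Q(γ) ⊆ Q(√278, √251), and [Q(√278, √251):Q] = 4 (since 278, 251 are distinct squarefree integers > 1 with 69778 not a perfect square). To show equality we compute the minimal polynomial of γ. From γ = √278 + √251: γ^2 = 278 + 2√(69778) + 251 = 529 + 2√(69778), so γ^2 - 529 = 2√(69778); squaring, (γ^2 - 529)^2 = 4·69778, i.e. γ^4 - 1058γ^2 + 279841 - 279112 = 0, i.e. γ^4 - 1058γ^2 + 729 = 0. So γ is a root of x^4 - 1058x^2 + 729. This polynomial is irreducible over Q: it has no rational root (each ±√278 ± √251 is irrational), and any factorization into two quadratics over Q would force √(69778) ∈ Q (pairing opposite roots) or √278, √251 ∈ Q (other pairings), all impossible. Hence [Q(γ):Q] = 4 = [Q(√278, √251):Q], so Q(γ) = Q(√278, √251).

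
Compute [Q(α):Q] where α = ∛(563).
[Q(α):Q] = 3

The minimal polynomial of α is x^3 - 563, irreducible over Q since 563 is not a perfect cube (so x^3 - 563 has no rational root). Hence [Q(α):Q] = deg(m_α) = 3.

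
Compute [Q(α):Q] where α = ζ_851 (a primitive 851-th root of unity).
[Q(α):Q] = 792

The minimal polynomial of ζ_851 over Q is the 851-th cyclotomic polynomial Φ_851(x), which is irreducible over Q and has degree φ(851) = 792. Hence [Q(α):Q] = φ(851) = 792.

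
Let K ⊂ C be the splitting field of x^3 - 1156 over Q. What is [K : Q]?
[K : Q] = 6

The roots of x^3 - 1156 are ∛1156, ω∛1156, ω^2∛1156 where ω = e^(2πi/3) is a primitive cube root of unity, so K = Q(∛1156, ω). Now [Q(∛1156):Q] = 3 (since 1156 is not a perfect cube, x^3 - 1156 is irreducible) and [Q(ω):Q] = 2. Both 2 and 3 divide [K:Q], and [K:Q] ≤ 3·2 = 6, so [K:Q] = 6. (Equivalently: Q(∛1156) ⊂ R but ω ∉ R, so [K : Q(∛1156)] = 2.)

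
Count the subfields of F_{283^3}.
F_{283^3} has 2 subfields

The subfields of F_{p^n} are exactly the fields F_{p^d} for d | n (each is the fixed field of the unique index-d subgroup of Gal(F_{p^n}/F_p) ≅ Z/nZ). The divisors of n = 3 are {1, 3}, giving 2 subfields: F_{283^1}, F_{283^3}.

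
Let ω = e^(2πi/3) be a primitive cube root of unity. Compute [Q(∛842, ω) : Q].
[Q(∛842, ω) : Q] = 6

[Q(∛842):Q] = 3 (min poly x^3 - 842, irreducible since 842 is not a perfect cube). [Q(ω):Q] = 2 (min poly x^2 + x + 1). Since Q(∛842) ⊂ R and ω ∉ R, we have ω ∉ Q(∛842), so x^2 + x + 1 remains irreducible over Q(∛842) and [Q(∛842, ω) : Q(∛842)] = 2. By the tower law, [Q(∛842, ω) : Q] = 3 · 2 = 6. (In fact Q(∛842, ω) is the splitting field of x^3 - 842 over Q.)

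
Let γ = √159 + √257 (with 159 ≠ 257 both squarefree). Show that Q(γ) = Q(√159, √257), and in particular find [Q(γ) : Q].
[Q(γ) : Q] = 4 (equivalently, Q(γ) = Q(√159, √257))

Obviously Q(γ) ⊆ Q(√159, √257), and [Q(√159, √257):Q] = 4 (since 159, 257 are distinct squarefree integers > 1 with 40863 not a perfect square). To show equality we compute the minimal polynomial of γ. From γ = √159 + √257: γ^2 = 159 + 2√(40863) + 257 = 416 + 2√(40863), so γ^2 - 416 = 2√(40863); squaring, (γ^2 - 416)^2 = 4·40863, i.e. γ^4 - 832γ^2 + 173056 - 163452 = 0, i.e. γ^4 - 832γ^2 + 9604 = 0. So γ is a root of x^4 - 832x^2 + 9604. This polynomial is irreducible over Q: it has no rational root (each ±√159 ± √257 is irrational), and any factorization into two quadratics over Q would force √(40863) ∈ Q (pairing opposite roots) or √159, √257 ∈ Q (other pairings), all impossible. Hence [Q(γ):Q] = 4 = [Q(√159, √257):Q], so Q(γ) = Q(√159, √257).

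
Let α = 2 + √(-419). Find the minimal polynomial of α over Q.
m_α(x) = x^2 - 4x + 423

From α - 2 = √(-419), squaring gives (α - 2)^2 = -419, i.e. α^2 - 4α + 4 = -419, so α^2 - 4α + 423 = 0. The discriminant of x^2 - 4x + 423 is (-4)^2 - 4·(423) = 16 - 1692 = -1676, and 4·(-419) is not a perfect square in Q since -419 is squarefree and ≠ 1. Hence x^2 - 4x + 423 is irreducible over Q and is the minimal polynomial of α.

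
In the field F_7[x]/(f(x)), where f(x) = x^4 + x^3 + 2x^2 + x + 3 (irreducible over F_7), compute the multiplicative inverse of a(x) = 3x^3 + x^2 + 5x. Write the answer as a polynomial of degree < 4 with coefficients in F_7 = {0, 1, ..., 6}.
a(x)^(-1) ≡ x^3 + 3x^2 + 6 (mod f(x))

Since f is irreducible over F_7, F_7[x]/(f) is a field and a(x) ≠ 0 has an inverse. Apply the extended Euclidean algorithm to f(x) and a(x) in F_7[x]: f(x) = (5x + 1)·a(x) + (4x^2 + 3x + 3);  a(x) = (6x + 1)·(4x^2 + 3x + 3) + (5x + 4);  (4x^2 + 3x + 3) = (5x + 5)·(5x + 4) + (4). The last nonzero remainder is the constant 4 = gcd(f, a) in F_7. Back-substituting through the division chain expresses 4 = s(x)·a(x) + t(x)·f(x) with s(x) ≡ 4x^3 + 5x^2 + 3 (mod f), so (4x^3 + 5x^2 + 3)·a(x) ≡ 4 (mod f). Multiplying by 4^(-1) ≡ 2 in F_7 gives a(x)^(-1) ≡ 2·(4x^3 + 5x^2 + 3) ≡ x^3 + 3x^2 + 6 (mod f). Check: (3x^3 + x^2 + 5x)·(x^3 + 3x^2 + 6) = 3x^6 + 3x^5 + x^4 + 5x^3 + 6x^2 + 2x ≡ 1 (mod x^4 + x^3 + 2x^2 + x + 3).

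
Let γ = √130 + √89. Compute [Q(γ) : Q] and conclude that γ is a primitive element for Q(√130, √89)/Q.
[Q(γ) : Q] = 4 (equivalently, Q(γ) = Q(√130, √89))

Obviously Q(γ) ⊆ Q(√130, √89), and [Q(√130, √89):Q] = 4 (since 130, 89 are distinct squarefree integers > 1 with 11570 not a perfect square). To show equality we compute the minimal polynomial of γ. From γ = √130 + √89: γ^2 = 130 + 2√(11570) + 89 = 219 + 2√(11570), so γ^2 - 219 = 2√(11570); squaring, (γ^2 - 219)^2 = 4·11570, i.e. γ^4 - 438γ^2 + 47961 - 46280 = 0, i.e. γ^4 - 438γ^2 + 1681 = 0. So γ is a root of x^4 - 438x^2 + 1681. This polynomial is irreducible over Q: it has no rational root (each ±√130 ± √89 is irrational), and any factorization into two quadratics over Q would force √(11570) ∈ Q (pairing opposite roots) or √130, √89 ∈ Q (other pairings), all impossible. Hence [Q(γ):Q] = 4 = [Q(√130, √89):Q], so Q(γ) = Q(√130, √89).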